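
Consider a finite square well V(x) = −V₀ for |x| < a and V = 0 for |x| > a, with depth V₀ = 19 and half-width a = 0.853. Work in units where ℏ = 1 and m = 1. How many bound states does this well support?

Define the well-strength parameter z₀ = (a/ℏ)√(2mV₀) = 0.853 × √(2·1·19) = 5.258.
A new bound state (alternating even/odd) appears each time z₀ passes a multiple of π/2, so N = ⌊2z₀/π⌋ + 1 = ⌊3.348⌋ + 1 = 4.

N = 4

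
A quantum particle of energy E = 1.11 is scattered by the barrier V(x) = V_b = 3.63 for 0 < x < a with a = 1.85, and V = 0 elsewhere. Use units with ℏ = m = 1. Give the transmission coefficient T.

E < V_b: inside the barrier ψ ∝ e^{±κx} with κ = √(2m(V_b − E))/ℏ = 2.245.
κa = 4.153, sinh(κa) = 31.81.
Matching ψ, ψ′ at both faces gives T = [1 + V_b² sinh²(κa) / (4E(V_b − E))]⁻¹ = 1/1193 = 0.000838.

T = 0.000838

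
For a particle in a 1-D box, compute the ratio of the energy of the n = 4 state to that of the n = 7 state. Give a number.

Since E_n ∝ n², the ratio is (4/7)² = 0.326531.

0.326531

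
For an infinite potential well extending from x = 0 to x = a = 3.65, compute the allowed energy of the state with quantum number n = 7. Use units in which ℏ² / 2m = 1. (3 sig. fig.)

E = 36.3

The infinite-well eigenfunctions ψ_n = √(2/a) sin(nπx/a) vanish at both walls, giving E_n = n²π²ℏ²/(2ma²).
E_7 = 7² × π² / (2 × 0.5 × 3.65²) = 36.30.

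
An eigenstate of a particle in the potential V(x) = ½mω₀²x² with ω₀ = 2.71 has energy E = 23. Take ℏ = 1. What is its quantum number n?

n = 8

E_n = ℏω₀(n + ½) ⇒ n = E/(ℏω₀) − ½ = 23/2.71 − 0.5 = 7.987 → n = 8.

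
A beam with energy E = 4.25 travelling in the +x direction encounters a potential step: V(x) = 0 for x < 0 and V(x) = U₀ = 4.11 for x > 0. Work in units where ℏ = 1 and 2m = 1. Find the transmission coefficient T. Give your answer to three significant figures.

T = 0.520

On each side the TISE gives plane waves with k = √(2m(E − V))/ℏ: k₁ = √(2·½·4.25) = 2.062, k₂ = √(2·½·0.14) = 0.3742.
Matching ψ and ψ′ at x = 0 gives r = (k₁ − k₂)/(k₁ + k₂), so R = r² = 0.4799 and T = 1 − R = 0.5201.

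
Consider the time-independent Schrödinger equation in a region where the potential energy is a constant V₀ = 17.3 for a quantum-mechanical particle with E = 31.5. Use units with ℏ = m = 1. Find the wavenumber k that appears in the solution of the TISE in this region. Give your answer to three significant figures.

k = 5.33

With E > V₀ the solution is oscillatory, ψ ∝ e^{±ikx} with k = √(2m(E − V₀))/ℏ.
k = √(2 × 1 × 14.2) = 5.329.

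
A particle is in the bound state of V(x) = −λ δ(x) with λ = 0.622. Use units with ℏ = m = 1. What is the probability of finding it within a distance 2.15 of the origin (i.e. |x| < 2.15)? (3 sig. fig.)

P = 0.931

The normalised bound state is ψ = √κ e^{−κ|x|} with κ = mλ/ℏ² = 0.6220.
P(|x| < d) = ∫_{−d}^{d} κ e^{−2κ|x|} dx = 1 − e^{−2κd} = 1 − e^{−2.675} = 0.9311.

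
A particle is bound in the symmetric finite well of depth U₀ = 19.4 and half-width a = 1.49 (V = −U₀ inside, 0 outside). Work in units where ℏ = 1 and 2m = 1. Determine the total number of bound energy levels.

The dimensionless depth is z₀ = a√(2mU₀)/ℏ = 1.49 × √(19.40) = 6.563.
A new bound state (alternating even/odd) appears each time z₀ passes a multiple of π/2, so N = ⌊2z₀/π⌋ + 1 = ⌊4.178⌋ + 1 = 5.

N = 5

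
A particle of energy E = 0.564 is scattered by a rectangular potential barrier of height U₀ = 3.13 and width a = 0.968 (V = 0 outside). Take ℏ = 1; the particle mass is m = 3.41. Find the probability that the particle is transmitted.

E < U₀: inside the barrier ψ ∝ e^{±κx} with κ = √(2m(U₀ − E))/ℏ = 4.183.
κa = 4.049, sinh(κa) = 28.67.
The exact tunnelling result is T⁻¹ = 1 + U₀² sinh²(κa) / [4E(U₀ − E)] = 1392, so T = 0.000718.

T = 0.000718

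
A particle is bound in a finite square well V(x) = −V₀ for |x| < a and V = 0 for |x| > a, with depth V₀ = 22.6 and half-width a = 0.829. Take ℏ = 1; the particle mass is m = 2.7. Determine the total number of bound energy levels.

N = 6

The dimensionless depth is z₀ = a√(2mV₀)/ℏ = 0.829 × √(122.0) = 9.158.
The even/odd transcendental equations gain one root per π/2 in z₀, giving N = 1 + ⌊2z₀/π⌋ = 1 + ⌊5.830⌋ = 6.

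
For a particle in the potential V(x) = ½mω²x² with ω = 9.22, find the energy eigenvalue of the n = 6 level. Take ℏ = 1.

E = 59.9

The oscillator eigenvalues are E_n = ℏω(n + ½), so E_6 = 9.22 × 6.5 = 59.93.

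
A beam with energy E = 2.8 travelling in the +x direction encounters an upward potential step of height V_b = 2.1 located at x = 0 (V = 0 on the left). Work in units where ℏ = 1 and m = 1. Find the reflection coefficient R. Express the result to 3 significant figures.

The wavenumbers are k₁ = √(2mE)/ℏ = 2.366 on the left and k₂ = √(2m(E − V_b))/ℏ = 1.183 on the right.
Matching ψ and ψ′ at x = 0 gives r = (k₁ − k₂)/(k₁ + k₂), so R = r² = 0.1111 and T = 1 − R = 0.8889.

R = 0.111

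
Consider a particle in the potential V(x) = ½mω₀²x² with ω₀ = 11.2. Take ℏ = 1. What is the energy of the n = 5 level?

Using E_n = (n + ½)ℏω₀: E_5 = 5.5 × 11.2 = 61.60.

E = 61.6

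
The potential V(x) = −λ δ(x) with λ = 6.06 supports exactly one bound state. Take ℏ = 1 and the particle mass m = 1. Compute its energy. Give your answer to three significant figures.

The bound state is ψ(x) = √κ e^{−κ|x|}. The derivative jump ψ'(0⁺) − ψ'(0⁻) = −(2mλ/ℏ²)ψ(0) fixes κ = mλ/ℏ² = 6.060.
Then E = −ℏ²κ²/(2m) = −mλ²/(2ℏ²) = -18.36.

E = -18.4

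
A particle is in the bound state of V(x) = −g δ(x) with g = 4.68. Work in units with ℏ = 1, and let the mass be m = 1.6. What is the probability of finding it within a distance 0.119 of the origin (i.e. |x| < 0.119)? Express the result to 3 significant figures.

The normalised bound state is ψ = √κ e^{−κ|x|} with κ = mg/ℏ² = 7.488.
P(|x| < d) = ∫_{−d}^{d} κ e^{−2κ|x|} dx = 1 − e^{−2κd} = 1 − e^{−1.782} = 0.8317.

P = 0.832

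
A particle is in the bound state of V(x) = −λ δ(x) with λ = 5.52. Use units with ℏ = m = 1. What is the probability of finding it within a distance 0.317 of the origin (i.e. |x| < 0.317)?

P = 0.970

The normalised bound state is ψ = √κ e^{−κ|x|} with κ = mλ/ℏ² = 5.520.
P(|x| < d) = ∫_{−d}^{d} κ e^{−2κ|x|} dx = 1 − e^{−2κd} = 1 − e^{−3.500} = 0.9698.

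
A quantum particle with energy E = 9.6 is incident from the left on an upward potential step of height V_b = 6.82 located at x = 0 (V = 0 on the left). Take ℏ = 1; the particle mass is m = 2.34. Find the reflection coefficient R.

R = 0.0902

On each side the TISE gives plane waves with k = √(2m(E − V))/ℏ: k₁ = √(2·2.34·9.6) = 6.703, k₂ = √(2·2.34·2.78) = 3.607.
Matching ψ and ψ′ at x = 0 gives r = (k₁ − k₂)/(k₁ + k₂), so R = r² = 0.09017 and T = 1 − R = 0.9098.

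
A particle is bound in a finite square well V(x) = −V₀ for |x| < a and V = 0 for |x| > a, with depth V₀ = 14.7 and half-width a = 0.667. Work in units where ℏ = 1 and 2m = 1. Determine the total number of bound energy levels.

The dimensionless depth is z₀ = a√(2mV₀)/ℏ = 0.667 × √(14.70) = 2.557.
The even/odd transcendental equations gain one root per π/2 in z₀, giving N = 1 + ⌊2z₀/π⌋ = 1 + ⌊1.628⌋ = 2.

N = 2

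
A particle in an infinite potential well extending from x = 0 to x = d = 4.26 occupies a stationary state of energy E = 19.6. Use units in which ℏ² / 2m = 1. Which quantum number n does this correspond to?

From E_n = n²π²ℏ²/(2md²) invert to n = √(2md²E)/(πℏ).
n = (4.26/π) × √(2 × 0.5 × 19.6) = 6.003 → n = 6.

n = 6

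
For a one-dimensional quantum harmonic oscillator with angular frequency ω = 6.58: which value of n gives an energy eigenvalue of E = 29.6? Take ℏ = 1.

n = 4

E_n = ℏω(n + ½) ⇒ n = E/(ℏω) − ½ = 29.6/6.58 − 0.5 = 3.998 → n = 4.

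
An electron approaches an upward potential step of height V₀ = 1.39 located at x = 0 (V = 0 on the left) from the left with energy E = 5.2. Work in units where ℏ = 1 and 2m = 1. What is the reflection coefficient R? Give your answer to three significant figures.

R = 0.00602

On each side the TISE gives plane waves with k = √(2m(E − V))/ℏ: k₁ = √(2·½·5.2) = 2.280, k₂ = √(2·½·3.81) = 1.952.
Continuity of ψ and ψ′ at the step yields the reflection amplitude r = (k₁ − k₂)/(k₁ + k₂) = 0.07760; thus R = |r|² = 0.006022, T = 0.9940.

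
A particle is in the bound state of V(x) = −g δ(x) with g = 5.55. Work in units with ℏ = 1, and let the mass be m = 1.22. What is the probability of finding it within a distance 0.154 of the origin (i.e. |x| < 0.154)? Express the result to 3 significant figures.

P = 0.876

The normalised bound state is ψ = √κ e^{−κ|x|} with κ = mg/ℏ² = 6.771.
P(|x| < d) = ∫_{−d}^{d} κ e^{−2κ|x|} dx = 1 − e^{−2κd} = 1 − e^{−2.085} = 0.8758.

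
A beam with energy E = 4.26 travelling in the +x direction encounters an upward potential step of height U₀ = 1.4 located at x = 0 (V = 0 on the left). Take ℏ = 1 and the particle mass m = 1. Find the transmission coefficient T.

The wavenumbers are k₁ = √(2mE)/ℏ = 2.919 on the left and k₂ = √(2m(E − U₀))/ℏ = 2.392 on the right.
Continuity of ψ and ψ′ at the step yields the reflection amplitude r = (k₁ − k₂)/(k₁ + k₂) = 0.09928; thus R = |r|² = 0.009857, T = 0.9901.

T = 0.990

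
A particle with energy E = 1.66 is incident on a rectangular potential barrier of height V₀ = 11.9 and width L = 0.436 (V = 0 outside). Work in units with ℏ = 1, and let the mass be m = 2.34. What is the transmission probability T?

E < V₀: inside the barrier ψ ∝ e^{±κx} with κ = √(2m(V₀ − E))/ℏ = 6.923.
κL = 3.018, sinh(κL) = 10.20.
The exact tunnelling result is T⁻¹ = 1 + V₀² sinh²(κL) / [4E(V₀ − E)] = 217.8, so T = 0.00459.

T = 0.00459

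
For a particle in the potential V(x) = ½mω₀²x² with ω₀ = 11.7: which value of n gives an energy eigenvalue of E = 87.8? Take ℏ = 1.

Invert E_n = (n + ½)ℏω₀: n = E/ℏω₀ − ½ = 7.004, so n = 7.

n = 7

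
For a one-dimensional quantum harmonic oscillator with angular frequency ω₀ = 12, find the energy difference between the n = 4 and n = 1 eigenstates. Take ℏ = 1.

ΔE = 36.0

E_n = ℏω₀(n + ½), so ΔE = (4 − 1) ℏω₀ = 3 × 12 = 36.00.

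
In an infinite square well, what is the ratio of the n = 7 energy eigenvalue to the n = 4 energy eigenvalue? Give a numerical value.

Since E_n ∝ n², the ratio is (7/4)² = 3.0625.

3.0625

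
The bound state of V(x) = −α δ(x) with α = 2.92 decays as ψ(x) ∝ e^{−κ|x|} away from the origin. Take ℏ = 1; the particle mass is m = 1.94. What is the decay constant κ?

Integrate −(ℏ²/2m)ψ'' − αδ(x)ψ = Eψ from −ε to +ε: the ψ'' term gives ψ'(0⁺) − ψ'(0⁻) and the δ term gives −(2mα/ℏ²)ψ(0).
With ψ ∝ e^{−κ|x|} this yields −2κ = −2mα/ℏ², so κ = mα/ℏ² = 5.665.

κ = 5.66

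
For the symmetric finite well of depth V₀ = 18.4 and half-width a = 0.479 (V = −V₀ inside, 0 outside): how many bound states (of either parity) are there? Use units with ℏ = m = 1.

N = 2

Define the well-strength parameter z₀ = (a/ℏ)√(2mV₀) = 0.479 × √(2·1·18.4) = 2.906.
A new bound state (alternating even/odd) appears each time z₀ passes a multiple of π/2, so N = ⌊2z₀/π⌋ + 1 = ⌊1.850⌋ + 1 = 2.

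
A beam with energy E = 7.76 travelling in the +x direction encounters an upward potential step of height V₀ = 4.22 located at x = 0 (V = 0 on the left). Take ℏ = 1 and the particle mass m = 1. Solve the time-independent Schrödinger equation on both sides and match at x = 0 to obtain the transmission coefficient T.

T = 0.962

The wavenumbers are k₁ = √(2mE)/ℏ = 3.940 on the left and k₂ = √(2m(E − V₀))/ℏ = 2.661 on the right.
Matching ψ and ψ′ at x = 0 gives r = (k₁ − k₂)/(k₁ + k₂), so R = r² = 0.03753 and T = 1 − R = 0.9625.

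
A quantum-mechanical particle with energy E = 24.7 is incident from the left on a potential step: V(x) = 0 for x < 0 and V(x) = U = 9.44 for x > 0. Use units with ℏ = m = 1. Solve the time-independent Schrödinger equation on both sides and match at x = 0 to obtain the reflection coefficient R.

R = 0.0144

On each side the TISE gives plane waves with k = √(2m(E − V))/ℏ: k₁ = √(2·1·24.7) = 7.029, k₂ = √(2·1·15.26) = 5.524.
Continuity of ψ and ψ′ at the step yields the reflection amplitude r = (k₁ − k₂)/(k₁ + k₂) = 0.1198; thus R = |r|² = 0.01436, T = 0.9856.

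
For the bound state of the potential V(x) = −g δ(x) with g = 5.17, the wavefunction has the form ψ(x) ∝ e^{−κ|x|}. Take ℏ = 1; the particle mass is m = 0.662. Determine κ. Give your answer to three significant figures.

Integrate −(ℏ²/2m)ψ'' − gδ(x)ψ = Eψ from −ε to +ε: the ψ'' term gives ψ'(0⁺) − ψ'(0⁻) and the δ term gives −(2mg/ℏ²)ψ(0).
With ψ ∝ e^{−κ|x|} this yields −2κ = −2mg/ℏ², so κ = mg/ℏ² = 3.423.

κ = 3.42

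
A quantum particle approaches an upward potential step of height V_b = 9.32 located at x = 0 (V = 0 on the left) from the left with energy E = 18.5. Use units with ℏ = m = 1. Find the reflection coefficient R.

On each side the TISE gives plane waves with k = √(2m(E − V))/ℏ: k₁ = √(2·1·18.5) = 6.083, k₂ = √(2·1·9.18) = 4.285.
Continuity of ψ and ψ′ at the step yields the reflection amplitude r = (k₁ − k₂)/(k₁ + k₂) = 0.1734; thus R = |r|² = 0.03007, T = 0.9699.

R = 0.0301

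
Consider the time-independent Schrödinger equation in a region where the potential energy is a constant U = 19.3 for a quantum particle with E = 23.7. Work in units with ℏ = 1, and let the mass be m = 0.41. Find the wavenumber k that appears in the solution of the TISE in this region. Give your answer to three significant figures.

With E > U the solution is oscillatory, ψ ∝ e^{±ikx} with k = √(2m(E − U))/ℏ.
k = √(2 × 0.41 × 4.4) = 1.899.

k = 1.90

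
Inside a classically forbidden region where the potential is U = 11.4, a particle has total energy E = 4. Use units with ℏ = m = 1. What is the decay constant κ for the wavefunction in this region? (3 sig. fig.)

κ = 3.85

Since E < U the TISE in this region is ψ'' = κ²ψ with κ = √(2m(U − E))/ℏ.
κ = √(2 × 1 × 7.4) = 3.847.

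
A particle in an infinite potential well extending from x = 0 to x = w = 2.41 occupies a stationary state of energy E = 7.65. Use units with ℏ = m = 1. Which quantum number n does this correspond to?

From E_n = n²π²ℏ²/(2mw²) invert to n = √(2mw²E)/(πℏ).
n = (2.41/π) × √(2 × 1 × 7.65) = 3.001 → n = 3.

n = 3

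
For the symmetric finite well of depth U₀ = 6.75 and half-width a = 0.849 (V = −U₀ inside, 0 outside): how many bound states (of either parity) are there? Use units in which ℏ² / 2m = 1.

The dimensionless depth is z₀ = a√(2mU₀)/ℏ = 0.849 × √(6.750) = 2.206.
A new bound state (alternating even/odd) appears each time z₀ passes a multiple of π/2, so N = ⌊2z₀/π⌋ + 1 = ⌊1.404⌋ + 1 = 2.

N = 2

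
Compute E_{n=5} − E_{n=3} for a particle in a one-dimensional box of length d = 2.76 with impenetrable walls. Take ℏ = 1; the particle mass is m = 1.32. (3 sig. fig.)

E_n = n²π²ℏ²/(2md²), so ΔE = (5² − 3²) π²ℏ²/(2md²).
ΔE = 16 × π² / (2 × 1.32 × 2.76²) = 7.852.

ΔE = 7.85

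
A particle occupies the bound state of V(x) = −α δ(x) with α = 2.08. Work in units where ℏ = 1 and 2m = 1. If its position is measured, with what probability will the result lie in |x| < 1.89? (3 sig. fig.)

P = 0.980

The normalised bound state is ψ = √κ e^{−κ|x|} with κ = mα/ℏ² = 1.040.
P(|x| < d) = ∫_{−d}^{d} κ e^{−2κ|x|} dx = 1 − e^{−2κd} = 1 − e^{−3.931} = 0.9804.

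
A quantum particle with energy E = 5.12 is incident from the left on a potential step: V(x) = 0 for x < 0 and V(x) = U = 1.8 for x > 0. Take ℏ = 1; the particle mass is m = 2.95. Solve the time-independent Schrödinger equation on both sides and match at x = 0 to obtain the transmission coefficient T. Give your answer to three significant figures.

The wavenumbers are k₁ = √(2mE)/ℏ = 5.496 on the left and k₂ = √(2m(E − U))/ℏ = 4.426 on the right.
Continuity of ψ and ψ′ at the step yields the reflection amplitude r = (k₁ − k₂)/(k₁ + k₂) = 0.1079; thus R = |r|² = 0.01164, T = 0.9884.

T = 0.988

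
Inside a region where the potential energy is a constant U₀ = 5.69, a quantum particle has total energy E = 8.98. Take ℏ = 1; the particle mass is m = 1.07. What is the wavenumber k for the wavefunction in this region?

k = 2.65

With E > U₀ the solution is oscillatory, ψ ∝ e^{±ikx} with k = √(2m(E − U₀))/ℏ.
k = √(2 × 1.07 × 3.29) = 2.653.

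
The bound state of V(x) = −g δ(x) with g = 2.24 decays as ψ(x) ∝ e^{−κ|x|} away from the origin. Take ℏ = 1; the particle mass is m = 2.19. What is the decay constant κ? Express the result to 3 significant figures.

κ = 4.91

Integrating the TISE across x = 0 gives the cusp condition ψ'(0⁺) − ψ'(0⁻) = −(2mg/ℏ²)ψ(0).
With ψ ∝ e^{−κ|x|} this yields −2κ = −2mg/ℏ², so κ = mg/ℏ² = 4.906.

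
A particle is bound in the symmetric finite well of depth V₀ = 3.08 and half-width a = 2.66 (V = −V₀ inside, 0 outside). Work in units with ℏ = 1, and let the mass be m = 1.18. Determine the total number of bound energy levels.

The dimensionless depth is z₀ = a√(2mV₀)/ℏ = 2.66 × √(7.269) = 7.172.
The even/odd transcendental equations gain one root per π/2 in z₀, giving N = 1 + ⌊2z₀/π⌋ = 1 + ⌊4.566⌋ = 5.

N = 5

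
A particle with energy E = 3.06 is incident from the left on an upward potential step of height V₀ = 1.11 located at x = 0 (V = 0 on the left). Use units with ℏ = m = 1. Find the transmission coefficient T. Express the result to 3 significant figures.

On each side the TISE gives plane waves with k = √(2m(E − V))/ℏ: k₁ = √(2·1·3.06) = 2.474, k₂ = √(2·1·1.95) = 1.975.
Continuity of ψ and ψ′ at the step yields the reflection amplitude r = (k₁ − k₂)/(k₁ + k₂) = 0.1122; thus R = |r|² = 0.01258, T = 0.9874.

T = 0.987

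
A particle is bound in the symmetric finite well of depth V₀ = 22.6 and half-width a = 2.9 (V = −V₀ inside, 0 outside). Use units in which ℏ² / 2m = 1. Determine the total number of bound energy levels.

N = 9

The dimensionless depth is z₀ = a√(2mV₀)/ℏ = 2.9 × √(22.60) = 13.79.
The even/odd transcendental equations gain one root per π/2 in z₀, giving N = 1 + ⌊2z₀/π⌋ = 1 + ⌊8.777⌋ = 9.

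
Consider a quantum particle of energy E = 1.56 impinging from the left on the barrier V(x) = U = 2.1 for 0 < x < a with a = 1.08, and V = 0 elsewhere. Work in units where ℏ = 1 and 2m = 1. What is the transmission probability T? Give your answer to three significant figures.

Since E < U the interior solution is evanescent with decay constant κ = √(2m(U − E))/ℏ = 0.7348.
κa = 0.7936, sinh(κa) = 0.8796.
Matching ψ, ψ′ at both faces gives T = [1 + U² sinh²(κa) / (4E(U − E))]⁻¹ = 1/2.013 = 0.497.

T = 0.497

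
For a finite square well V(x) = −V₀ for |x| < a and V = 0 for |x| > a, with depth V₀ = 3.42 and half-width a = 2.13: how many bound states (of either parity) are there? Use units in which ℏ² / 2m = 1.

N = 3

The dimensionless depth is z₀ = a√(2mV₀)/ℏ = 2.13 × √(3.420) = 3.939.
The even/odd transcendental equations gain one root per π/2 in z₀, giving N = 1 + ⌊2z₀/π⌋ = 1 + ⌊2.508⌋ = 3.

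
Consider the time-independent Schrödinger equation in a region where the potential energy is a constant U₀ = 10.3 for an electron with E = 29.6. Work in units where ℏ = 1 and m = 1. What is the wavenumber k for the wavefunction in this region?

With E > U₀ the solution is oscillatory, ψ ∝ e^{±ikx} with k = √(2m(E − U₀))/ℏ.
k = √(2 × 1 × 19.3) = 6.213.

k = 6.21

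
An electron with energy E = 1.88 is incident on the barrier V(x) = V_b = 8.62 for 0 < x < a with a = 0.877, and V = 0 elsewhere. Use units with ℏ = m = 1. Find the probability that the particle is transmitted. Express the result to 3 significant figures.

Since E < V_b the interior solution is evanescent with decay constant κ = √(2m(V_b − E))/ℏ = 3.672.
κa = 3.220, sinh(κa) = 12.49.
Matching ψ, ψ′ at both faces gives T = [1 + V_b² sinh²(κa) / (4E(V_b − E))]⁻¹ = 1/229.8 = 0.00435.

T = 0.00435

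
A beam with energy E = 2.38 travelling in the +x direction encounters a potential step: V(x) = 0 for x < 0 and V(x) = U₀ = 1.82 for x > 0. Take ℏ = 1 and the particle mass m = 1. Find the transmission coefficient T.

T = 0.880

On each side the TISE gives plane waves with k = √(2m(E − V))/ℏ: k₁ = √(2·1·2.38) = 2.182, k₂ = √(2·1·0.56) = 1.058.
Continuity of ψ and ψ′ at the step yields the reflection amplitude r = (k₁ − k₂)/(k₁ + k₂) = 0.3467; thus R = |r|² = 0.1202, T = 0.8798.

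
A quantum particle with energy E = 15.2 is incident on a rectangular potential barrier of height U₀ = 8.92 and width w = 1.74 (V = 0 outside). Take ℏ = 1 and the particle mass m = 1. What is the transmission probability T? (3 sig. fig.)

E > U₀: inside the barrier k₂ = √(2m(E − U₀))/ℏ = 3.544, k₂w = 6.167.
T = [1 + U₀² sin²(k₂w) / (4E(E − U₀))]⁻¹ = 1/1.003 = 0.997.

T = 0.997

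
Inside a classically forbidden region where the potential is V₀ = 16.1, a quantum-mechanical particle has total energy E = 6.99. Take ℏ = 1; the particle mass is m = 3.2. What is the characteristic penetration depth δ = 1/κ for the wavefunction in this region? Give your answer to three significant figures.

δ = 0.131

Since E < V₀ the TISE in this region is ψ'' = κ²ψ with κ = √(2m(V₀ − E))/ℏ.
κ = √(2 × 3.2 × 9.11) = 7.636. The penetration depth is δ = 1/κ = 0.131.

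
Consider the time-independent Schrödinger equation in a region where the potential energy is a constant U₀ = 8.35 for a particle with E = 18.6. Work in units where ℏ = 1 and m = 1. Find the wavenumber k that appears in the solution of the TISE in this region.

k = 4.53

With E > U₀ the solution is oscillatory, ψ ∝ e^{±ikx} with k = √(2m(E − U₀))/ℏ.
k = √(2 × 1 × 10.25) = 4.528.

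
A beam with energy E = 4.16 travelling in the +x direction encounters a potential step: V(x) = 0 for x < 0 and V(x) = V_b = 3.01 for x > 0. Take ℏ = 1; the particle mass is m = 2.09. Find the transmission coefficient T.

T = 0.903

On each side the TISE gives plane waves with k = √(2m(E − V))/ℏ: k₁ = √(2·2.09·4.16) = 4.170, k₂ = √(2·2.09·1.15) = 2.192.
Matching ψ and ψ′ at x = 0 gives r = (k₁ − k₂)/(k₁ + k₂), so R = r² = 0.09660 and T = 1 − R = 0.9034.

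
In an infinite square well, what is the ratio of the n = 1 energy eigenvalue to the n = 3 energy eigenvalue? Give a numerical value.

Since E_n ∝ n², the ratio is (1/3)² = 0.111111.

0.111111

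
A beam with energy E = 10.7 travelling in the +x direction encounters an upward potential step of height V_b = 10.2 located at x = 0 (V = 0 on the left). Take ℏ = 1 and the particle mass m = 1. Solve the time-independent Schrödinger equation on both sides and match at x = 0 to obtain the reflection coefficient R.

The wavenumbers are k₁ = √(2mE)/ℏ = 4.626 on the left and k₂ = √(2m(E − V_b))/ℏ = 1.000 on the right.
Matching ψ and ψ′ at x = 0 gives r = (k₁ − k₂)/(k₁ + k₂), so R = r² = 0.4154 and T = 1 − R = 0.5846.

R = 0.415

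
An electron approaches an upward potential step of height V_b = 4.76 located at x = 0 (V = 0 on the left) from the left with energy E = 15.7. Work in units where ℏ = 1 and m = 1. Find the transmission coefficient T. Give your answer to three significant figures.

The wavenumbers are k₁ = √(2mE)/ℏ = 5.604 on the left and k₂ = √(2m(E − V_b))/ℏ = 4.678 on the right.
Matching ψ and ψ′ at x = 0 gives r = (k₁ − k₂)/(k₁ + k₂), so R = r² = 0.008112 and T = 1 − R = 0.9919.

T = 0.992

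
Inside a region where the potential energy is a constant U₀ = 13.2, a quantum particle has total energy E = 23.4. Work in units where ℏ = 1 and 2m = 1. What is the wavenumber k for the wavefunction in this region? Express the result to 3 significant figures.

With E > U₀ the solution is oscillatory, ψ ∝ e^{±ikx} with k = √(2m(E − U₀))/ℏ.
k = √(2 × 0.5 × 10.2) = 3.194.

k = 3.19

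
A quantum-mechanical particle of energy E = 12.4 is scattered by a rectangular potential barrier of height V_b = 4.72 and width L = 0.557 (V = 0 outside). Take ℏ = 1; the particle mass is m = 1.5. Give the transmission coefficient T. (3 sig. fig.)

E > V_b: inside the barrier k₂ = √(2m(E − V_b))/ℏ = 4.800, k₂L = 2.674.
Matching at both interfaces gives T⁻¹ = 1 + V_b² sin²(k₂L) / [4E(E − V_b)] = 1.012, hence T = 0.988.

T = 0.988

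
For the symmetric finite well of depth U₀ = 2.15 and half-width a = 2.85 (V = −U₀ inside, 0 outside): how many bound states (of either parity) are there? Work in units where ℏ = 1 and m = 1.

N = 4

Define the well-strength parameter z₀ = (a/ℏ)√(2mU₀) = 2.85 × √(2·1·2.15) = 5.910.
A new bound state (alternating even/odd) appears each time z₀ passes a multiple of π/2, so N = ⌊2z₀/π⌋ + 1 = ⌊3.762⌋ + 1 = 4.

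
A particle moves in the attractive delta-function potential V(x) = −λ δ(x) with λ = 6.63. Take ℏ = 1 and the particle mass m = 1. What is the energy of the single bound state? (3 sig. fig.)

E = -22.0

The bound state is ψ(x) = √κ e^{−κ|x|}. The derivative jump ψ'(0⁺) − ψ'(0⁻) = −(2mλ/ℏ²)ψ(0) fixes κ = mλ/ℏ² = 6.630.
Then E = −ℏ²κ²/(2m) = −mλ²/(2ℏ²) = -21.98.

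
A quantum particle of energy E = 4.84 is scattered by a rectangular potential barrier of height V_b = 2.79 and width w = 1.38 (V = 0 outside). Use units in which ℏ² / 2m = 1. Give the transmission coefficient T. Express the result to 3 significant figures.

T = 0.858

Above the barrier the interior wavenumber is k₂ = √(2m(E − V_b))/ℏ = 1.432, giving phase k₂w = 1.976.
T = [1 + V_b² sin²(k₂w) / (4E(E − V_b))]⁻¹ = 1/1.166 = 0.858.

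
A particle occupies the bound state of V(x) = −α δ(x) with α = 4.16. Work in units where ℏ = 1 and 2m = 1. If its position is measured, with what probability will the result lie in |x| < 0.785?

The normalised bound state is ψ = √κ e^{−κ|x|} with κ = mα/ℏ² = 2.080.
P(|x| < d) = ∫_{−d}^{d} κ e^{−2κ|x|} dx = 1 − e^{−2κd} = 1 − e^{−3.266} = 0.9618.

P = 0.962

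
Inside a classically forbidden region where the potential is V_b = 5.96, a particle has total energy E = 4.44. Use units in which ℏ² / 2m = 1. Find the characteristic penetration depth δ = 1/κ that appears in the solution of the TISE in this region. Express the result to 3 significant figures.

δ = 0.811

Since E < V_b the TISE in this region is ψ'' = κ²ψ with κ = √(2m(V_b − E))/ℏ.
κ = √(2 × 0.5 × 1.52) = 1.233. The penetration depth is δ = 1/κ = 0.811.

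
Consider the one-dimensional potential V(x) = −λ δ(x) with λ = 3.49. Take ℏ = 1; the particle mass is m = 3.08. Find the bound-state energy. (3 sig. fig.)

For x ≠ 0 the bound state is ψ ∝ e^{−κ|x|}; integrating the TISE across the delta gives the cusp condition 2κ = 2mλ/ℏ², so κ = 10.75.
Then E = −ℏ²κ²/(2m) = −mλ²/(2ℏ²) = -18.76.

E = -18.8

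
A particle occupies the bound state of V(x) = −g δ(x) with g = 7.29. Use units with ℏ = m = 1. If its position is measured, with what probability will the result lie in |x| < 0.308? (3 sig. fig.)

The normalised bound state is ψ = √κ e^{−κ|x|} with κ = mg/ℏ² = 7.290.
P(|x| < d) = ∫_{−d}^{d} κ e^{−2κ|x|} dx = 1 − e^{−2κd} = 1 − e^{−4.491} = 0.9888.

P = 0.989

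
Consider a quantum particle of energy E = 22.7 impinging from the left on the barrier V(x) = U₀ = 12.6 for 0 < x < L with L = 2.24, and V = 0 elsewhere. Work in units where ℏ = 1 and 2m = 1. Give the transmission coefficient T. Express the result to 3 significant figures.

T = 0.913

E > U₀: inside the barrier k₂ = √(2m(E − U₀))/ℏ = 3.178, k₂L = 7.119.
T = [1 + U₀² sin²(k₂L) / (4E(E − U₀))]⁻¹ = 1/1.095 = 0.913.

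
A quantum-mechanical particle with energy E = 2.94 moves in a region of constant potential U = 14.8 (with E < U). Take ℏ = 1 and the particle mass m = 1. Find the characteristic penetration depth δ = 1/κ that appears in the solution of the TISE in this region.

δ = 0.205

Since E < U the TISE in this region is ψ'' = κ²ψ with κ = √(2m(U − E))/ℏ.
κ = √(2 × 1 × 11.86) = 4.870. The penetration depth is δ = 1/κ = 0.205.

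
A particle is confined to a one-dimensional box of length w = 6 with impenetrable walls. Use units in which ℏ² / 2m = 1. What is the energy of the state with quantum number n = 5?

Requiring ψ(0) = ψ(w) = 0 quantises k = nπ/w, hence E_n = ℏ²k²/2m = n²π²ℏ²/(2mw²).
E_5 = 5² × π² / (2 × 0.5 × 6²) = 6.854.

E = 6.85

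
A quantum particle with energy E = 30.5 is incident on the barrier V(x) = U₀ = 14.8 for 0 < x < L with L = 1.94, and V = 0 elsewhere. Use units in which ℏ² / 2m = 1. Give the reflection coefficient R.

Above the barrier the interior wavenumber is k₂ = √(2m(E − U₀))/ℏ = 3.962, giving phase k₂L = 7.687.
Matching at both interfaces gives T⁻¹ = 1 + U₀² sin²(k₂L) / [4E(E − U₀)] = 1.111, hence T = 0.900.
R = 1 − T = 0.100.

R = 0.100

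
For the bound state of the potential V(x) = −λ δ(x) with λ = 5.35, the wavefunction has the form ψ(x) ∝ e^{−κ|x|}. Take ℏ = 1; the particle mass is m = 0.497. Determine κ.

Integrate −(ℏ²/2m)ψ'' − λδ(x)ψ = Eψ from −ε to +ε: the ψ'' term gives ψ'(0⁺) − ψ'(0⁻) and the δ term gives −(2mλ/ℏ²)ψ(0).
With ψ ∝ e^{−κ|x|} this yields −2κ = −2mλ/ℏ², so κ = mλ/ℏ² = 2.659.

κ = 2.66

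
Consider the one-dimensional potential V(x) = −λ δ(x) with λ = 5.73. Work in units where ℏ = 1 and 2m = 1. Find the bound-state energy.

The bound state is ψ(x) = √κ e^{−κ|x|}. The derivative jump ψ'(0⁺) − ψ'(0⁻) = −(2mλ/ℏ²)ψ(0) fixes κ = mλ/ℏ² = 2.865.
Then E = −ℏ²κ²/(2m) = −mλ²/(2ℏ²) = -8.208.

E = -8.21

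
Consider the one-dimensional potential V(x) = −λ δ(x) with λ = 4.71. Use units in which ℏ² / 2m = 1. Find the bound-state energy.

E = -5.55

For x ≠ 0 the bound state is ψ ∝ e^{−κ|x|}; integrating the TISE across the delta gives the cusp condition 2κ = 2mλ/ℏ², so κ = 2.355.
Then E = −ℏ²κ²/(2m) = −mλ²/(2ℏ²) = -5.546.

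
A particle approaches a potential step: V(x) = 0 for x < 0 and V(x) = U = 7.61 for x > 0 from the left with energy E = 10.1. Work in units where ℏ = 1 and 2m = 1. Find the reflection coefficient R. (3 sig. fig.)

R = 0.113

The wavenumbers are k₁ = √(2mE)/ℏ = 3.178 on the left and k₂ = √(2m(E − U))/ℏ = 1.578 on the right.
Matching ψ and ψ′ at x = 0 gives r = (k₁ − k₂)/(k₁ + k₂), so R = r² = 0.1132 and T = 1 − R = 0.8868.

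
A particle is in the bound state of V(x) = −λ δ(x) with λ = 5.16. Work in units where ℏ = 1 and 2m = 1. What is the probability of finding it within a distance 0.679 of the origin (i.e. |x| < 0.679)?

P = 0.970

The normalised bound state is ψ = √κ e^{−κ|x|} with κ = mλ/ℏ² = 2.580.
P(|x| < d) = ∫_{−d}^{d} κ e^{−2κ|x|} dx = 1 − e^{−2κd} = 1 − e^{−3.504} = 0.9699.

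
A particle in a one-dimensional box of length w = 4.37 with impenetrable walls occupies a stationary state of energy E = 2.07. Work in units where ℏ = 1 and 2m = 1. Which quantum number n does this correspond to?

From E_n = n²π²ℏ²/(2mw²) invert to n = √(2mw²E)/(πℏ).
n = (4.37/π) × √(2 × 0.5 × 2.07) = 2.001 → n = 2.

n = 2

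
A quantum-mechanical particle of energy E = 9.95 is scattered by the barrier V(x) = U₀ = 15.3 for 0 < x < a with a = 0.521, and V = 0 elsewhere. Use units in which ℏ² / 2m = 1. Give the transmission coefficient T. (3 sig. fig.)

E < U₀: inside the barrier ψ ∝ e^{±κx} with κ = √(2m(U₀ − E))/ℏ = 2.313.
κa = 1.205, sinh(κa) = 1.519.
Matching ψ, ψ′ at both faces gives T = [1 + U₀² sinh²(κa) / (4E(U₀ − E))]⁻¹ = 1/3.536 = 0.283.

T = 0.283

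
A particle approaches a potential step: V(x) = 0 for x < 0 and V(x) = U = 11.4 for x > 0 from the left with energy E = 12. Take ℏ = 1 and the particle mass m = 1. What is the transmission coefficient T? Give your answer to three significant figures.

The wavenumbers are k₁ = √(2mE)/ℏ = 4.899 on the left and k₂ = √(2m(E − U))/ℏ = 1.095 on the right.
Matching ψ and ψ′ at x = 0 gives r = (k₁ − k₂)/(k₁ + k₂), so R = r² = 0.4026 and T = 1 − R = 0.5974.

T = 0.597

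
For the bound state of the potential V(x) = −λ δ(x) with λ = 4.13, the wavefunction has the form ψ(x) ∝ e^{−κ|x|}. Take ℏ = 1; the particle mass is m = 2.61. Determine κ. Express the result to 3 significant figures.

Integrate −(ℏ²/2m)ψ'' − λδ(x)ψ = Eψ from −ε to +ε: the ψ'' term gives ψ'(0⁺) − ψ'(0⁻) and the δ term gives −(2mλ/ℏ²)ψ(0).
With ψ ∝ e^{−κ|x|} this yields −2κ = −2mλ/ℏ², so κ = mλ/ℏ² = 10.78.

κ = 10.8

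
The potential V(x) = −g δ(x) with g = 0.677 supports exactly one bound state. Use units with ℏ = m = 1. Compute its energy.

For x ≠ 0 the bound state is ψ ∝ e^{−κ|x|}; integrating the TISE across the delta gives the cusp condition 2κ = 2mg/ℏ², so κ = 0.6770.
Then E = −ℏ²κ²/(2m) = −mg²/(2ℏ²) = -0.2292.

E = -0.229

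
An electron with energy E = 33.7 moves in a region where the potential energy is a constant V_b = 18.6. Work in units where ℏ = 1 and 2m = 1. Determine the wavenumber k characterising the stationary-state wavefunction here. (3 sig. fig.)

k = 3.89

With E > V_b the solution is oscillatory, ψ ∝ e^{±ikx} with k = √(2m(E − V_b))/ℏ.
k = √(2 × 0.5 × 15.1) = 3.886.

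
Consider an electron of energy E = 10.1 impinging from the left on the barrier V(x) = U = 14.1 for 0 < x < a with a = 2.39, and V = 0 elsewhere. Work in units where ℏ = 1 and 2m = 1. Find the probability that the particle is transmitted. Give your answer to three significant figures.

T = 0.000229

E < U: inside the barrier ψ ∝ e^{±κx} with κ = √(2m(U − E))/ℏ = 2.000.
κa = 4.780, sinh(κa) = 59.55.
The exact tunnelling result is T⁻¹ = 1 + U² sinh²(κa) / [4E(U − E)] = 4363, so T = 0.000229.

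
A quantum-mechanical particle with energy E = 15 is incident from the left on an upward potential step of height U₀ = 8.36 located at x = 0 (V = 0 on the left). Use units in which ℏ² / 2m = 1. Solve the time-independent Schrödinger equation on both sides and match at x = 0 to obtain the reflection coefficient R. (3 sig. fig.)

The wavenumbers are k₁ = √(2mE)/ℏ = 3.873 on the left and k₂ = √(2m(E − U₀))/ℏ = 2.577 on the right.
Continuity of ψ and ψ′ at the step yields the reflection amplitude r = (k₁ − k₂)/(k₁ + k₂) = 0.2010; thus R = |r|² = 0.04039, T = 0.9596.

R = 0.0404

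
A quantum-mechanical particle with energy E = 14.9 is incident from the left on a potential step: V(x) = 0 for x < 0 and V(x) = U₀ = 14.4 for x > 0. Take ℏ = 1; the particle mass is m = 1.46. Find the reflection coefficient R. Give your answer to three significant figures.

The wavenumbers are k₁ = √(2mE)/ℏ = 6.596 on the left and k₂ = √(2m(E − U₀))/ℏ = 1.208 on the right.
Continuity of ψ and ψ′ at the step yields the reflection amplitude r = (k₁ − k₂)/(k₁ + k₂) = 0.6904; thus R = |r|² = 0.4766, T = 0.5234.

R = 0.477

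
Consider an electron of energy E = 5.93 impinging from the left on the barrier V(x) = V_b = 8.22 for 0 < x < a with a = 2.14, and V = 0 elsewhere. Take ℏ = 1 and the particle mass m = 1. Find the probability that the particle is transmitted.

T = 0.000338

E < V_b: inside the barrier ψ ∝ e^{±κx} with κ = √(2m(V_b − E))/ℏ = 2.140.
κa = 4.580, sinh(κa) = 48.74.
Matching ψ, ψ′ at both faces gives T = [1 + V_b² sinh²(κa) / (4E(V_b − E))]⁻¹ = 1/2956 = 0.000338.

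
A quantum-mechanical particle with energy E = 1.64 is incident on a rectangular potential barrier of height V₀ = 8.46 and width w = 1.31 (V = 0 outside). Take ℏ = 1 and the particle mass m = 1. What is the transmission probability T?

E < V₀: inside the barrier ψ ∝ e^{±κx} with κ = √(2m(V₀ − E))/ℏ = 3.693.
κw = 4.838, sinh(κw) = 63.11.
Matching ψ, ψ′ at both faces gives T = [1 + V₀² sinh²(κw) / (4E(V₀ − E))]⁻¹ = 1/6373 = 0.000157.

T = 0.000157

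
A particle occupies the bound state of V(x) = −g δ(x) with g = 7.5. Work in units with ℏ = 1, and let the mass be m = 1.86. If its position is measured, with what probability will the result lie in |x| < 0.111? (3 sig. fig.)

The normalised bound state is ψ = √κ e^{−κ|x|} with κ = mg/ℏ² = 13.95.
P(|x| < d) = ∫_{−d}^{d} κ e^{−2κ|x|} dx = 1 − e^{−2κd} = 1 − e^{−3.097} = 0.9548.

P = 0.955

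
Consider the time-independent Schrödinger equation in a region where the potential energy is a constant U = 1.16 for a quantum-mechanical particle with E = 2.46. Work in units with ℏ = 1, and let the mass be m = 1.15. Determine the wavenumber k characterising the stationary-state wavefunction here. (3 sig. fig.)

k = 1.73

With E > U the solution is oscillatory, ψ ∝ e^{±ikx} with k = √(2m(E − U))/ℏ.
k = √(2 × 1.15 × 1.3) = 1.729.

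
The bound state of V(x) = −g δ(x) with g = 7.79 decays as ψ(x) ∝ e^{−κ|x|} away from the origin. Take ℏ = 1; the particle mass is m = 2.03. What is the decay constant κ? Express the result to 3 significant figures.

Integrate −(ℏ²/2m)ψ'' − gδ(x)ψ = Eψ from −ε to +ε: the ψ'' term gives ψ'(0⁺) − ψ'(0⁻) and the δ term gives −(2mg/ℏ²)ψ(0).
With ψ ∝ e^{−κ|x|} this yields −2κ = −2mg/ℏ², so κ = mg/ℏ² = 15.81.

κ = 15.8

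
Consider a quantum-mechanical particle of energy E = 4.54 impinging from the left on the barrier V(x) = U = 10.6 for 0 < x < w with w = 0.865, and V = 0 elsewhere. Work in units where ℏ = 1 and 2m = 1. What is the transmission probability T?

E < U: inside the barrier ψ ∝ e^{±κx} with κ = √(2m(U − E))/ℏ = 2.462.
κw = 2.129, sinh(κw) = 4.145.
The exact tunnelling result is T⁻¹ = 1 + U² sinh²(κw) / [4E(U − E)] = 18.54, so T = 0.0539.

T = 0.0539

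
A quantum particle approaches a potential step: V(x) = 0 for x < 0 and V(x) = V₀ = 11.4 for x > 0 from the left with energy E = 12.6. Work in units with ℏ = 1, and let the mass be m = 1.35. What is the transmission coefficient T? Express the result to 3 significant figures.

On each side the TISE gives plane waves with k = √(2m(E − V))/ℏ: k₁ = √(2·1.35·12.6) = 5.833, k₂ = √(2·1.35·1.2) = 1.800.
Matching ψ and ψ′ at x = 0 gives r = (k₁ − k₂)/(k₁ + k₂), so R = r² = 0.2791 and T = 1 − R = 0.7209.

T = 0.721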